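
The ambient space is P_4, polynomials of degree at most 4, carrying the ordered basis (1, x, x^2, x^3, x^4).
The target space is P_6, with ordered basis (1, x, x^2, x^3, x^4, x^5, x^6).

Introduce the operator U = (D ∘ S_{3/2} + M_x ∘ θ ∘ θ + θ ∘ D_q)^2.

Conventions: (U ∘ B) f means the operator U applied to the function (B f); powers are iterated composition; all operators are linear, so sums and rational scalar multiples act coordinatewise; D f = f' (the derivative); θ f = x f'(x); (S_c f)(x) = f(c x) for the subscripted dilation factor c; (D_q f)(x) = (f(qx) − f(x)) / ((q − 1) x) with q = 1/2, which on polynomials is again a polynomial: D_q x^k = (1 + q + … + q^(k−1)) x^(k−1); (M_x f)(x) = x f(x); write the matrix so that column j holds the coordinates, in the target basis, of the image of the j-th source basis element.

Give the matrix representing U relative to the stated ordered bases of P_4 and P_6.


image of 1: 0
image of x: 4x^3 + 6x
image of x^2: 36x^4 + (121/2)x^2 + 9
image of x^3: 144x^5 + (2299/8)x^3 + (327/4)x
image of x^4: 400x^6 + (7715/8)x^4 + (22563/64)x^2
each image's coordinates form column j of the matrix

the matrix is [[0, 0, 9, 0, 0]; [0, 6, 0, 327/4, 0]; [0, 0, 121/2, 0, 22563/64]; [0, 4, 0, 2299/8, 0]; [0, 0, 36, 0, 7715/8]; [0, 0, 0, 144, 0]; [0, 0, 0, 0, 400]] (rows listed top to bottom)


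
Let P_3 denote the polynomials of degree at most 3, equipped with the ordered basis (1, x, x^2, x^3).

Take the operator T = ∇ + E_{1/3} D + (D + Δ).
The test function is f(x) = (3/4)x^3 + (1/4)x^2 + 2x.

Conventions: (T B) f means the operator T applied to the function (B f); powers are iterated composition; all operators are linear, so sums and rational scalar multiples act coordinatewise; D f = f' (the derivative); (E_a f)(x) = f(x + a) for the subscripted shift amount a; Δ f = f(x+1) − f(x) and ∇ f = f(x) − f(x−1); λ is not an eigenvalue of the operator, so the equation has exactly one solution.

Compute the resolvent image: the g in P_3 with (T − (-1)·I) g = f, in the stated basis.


write g with unknown coordinates in the stated basis and equate coefficients in (T − (-1)·I) g = f
solving from the highest basis element down gives g = (3/4)x^3 - (35/4)x^2 + (141/2)x - 3335/12
check: T g = 9x^2 - (137/2)x + 3335/12
so T g − (-1)·g = (3/4)x^3 + (1/4)x^2 + 2x = f ✓

the result is g(x) = (3/4)x^3 - (35/4)x^2 + (141/2)x - 3335/12


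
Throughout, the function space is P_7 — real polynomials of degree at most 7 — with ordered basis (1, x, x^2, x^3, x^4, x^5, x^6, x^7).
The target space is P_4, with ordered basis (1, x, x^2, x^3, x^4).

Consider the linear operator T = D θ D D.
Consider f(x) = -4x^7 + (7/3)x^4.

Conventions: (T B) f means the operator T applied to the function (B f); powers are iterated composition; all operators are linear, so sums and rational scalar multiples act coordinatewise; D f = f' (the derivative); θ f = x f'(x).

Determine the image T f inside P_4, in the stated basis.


g(x) = -4200x^4 + 112x

D f = -28x^6 + (28/3)x^3
D D f = -168x^5 + 28x^2
θ D D f = -840x^5 + 56x^2
D (θ D D) f = -4200x^4 + 112x


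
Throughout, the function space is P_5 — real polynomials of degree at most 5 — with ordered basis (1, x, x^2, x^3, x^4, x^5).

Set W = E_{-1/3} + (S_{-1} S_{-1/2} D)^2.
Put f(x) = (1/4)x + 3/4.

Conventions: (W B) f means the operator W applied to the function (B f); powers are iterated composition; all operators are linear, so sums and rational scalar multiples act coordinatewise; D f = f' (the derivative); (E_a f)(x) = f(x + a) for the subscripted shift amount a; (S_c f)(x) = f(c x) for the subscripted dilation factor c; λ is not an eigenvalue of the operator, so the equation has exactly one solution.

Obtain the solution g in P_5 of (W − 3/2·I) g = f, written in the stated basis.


write g with unknown coordinates in the stated basis and equate coefficients in (W − 3/2·I) g = f
solving from the highest basis element down gives g = -(1/2)x - 7/6
check: W g = -(1/2)x - 1
so W g − 3/2·g = (1/4)x + 3/4 = f ✓

the result is g(x) = -(1/2)x - 7/6


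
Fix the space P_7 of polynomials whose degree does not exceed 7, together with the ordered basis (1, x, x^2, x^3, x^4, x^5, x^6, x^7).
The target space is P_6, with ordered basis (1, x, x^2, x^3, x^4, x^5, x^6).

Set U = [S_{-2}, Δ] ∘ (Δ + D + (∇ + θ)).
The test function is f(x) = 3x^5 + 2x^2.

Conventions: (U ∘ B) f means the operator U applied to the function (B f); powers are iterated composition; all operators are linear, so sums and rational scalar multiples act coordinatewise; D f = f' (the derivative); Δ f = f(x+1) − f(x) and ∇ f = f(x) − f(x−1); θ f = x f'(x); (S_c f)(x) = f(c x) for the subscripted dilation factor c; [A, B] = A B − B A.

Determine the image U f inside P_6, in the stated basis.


Δ f = 15x^4 + 30x^3 + 30x^2 + 19x + 5
D f = 15x^4 + 4x
∇ f = 15x^4 - 30x^3 + 30x^2 - 11x + 1
θ f = 15x^5 + 4x^2
(∇ + θ) f = 15x^5 + 15x^4 - 30x^3 + 34x^2 - 11x + 1
(Δ + D + (∇ + θ)) f = 15x^5 + 45x^4 + 64x^2 + 12x + 6
Δ (Δ + D + (∇ + θ)) f = 75x^4 + 330x^3 + 420x^2 + 383x + 136
S_{-2} Δ (Δ + D + (∇ + θ)) f = 1200x^4 - 2640x^3 + 1680x^2 - 766x + 136
S_{-2} (Δ + D + (∇ + θ)) f = -480x^5 + 720x^4 + 256x^2 - 24x + 6
Δ S_{-2} (Δ + D + (∇ + θ)) f = -2400x^4 - 1920x^3 - 480x^2 + 992x + 472
[S_{-2}, Δ] (Δ + D + (∇ + θ)) f = 3600x^4 - 720x^3 + 2160x^2 - 1758x - 336

the result is g(x) = 3600x^4 - 720x^3 + 2160x^2 - 1758x - 336


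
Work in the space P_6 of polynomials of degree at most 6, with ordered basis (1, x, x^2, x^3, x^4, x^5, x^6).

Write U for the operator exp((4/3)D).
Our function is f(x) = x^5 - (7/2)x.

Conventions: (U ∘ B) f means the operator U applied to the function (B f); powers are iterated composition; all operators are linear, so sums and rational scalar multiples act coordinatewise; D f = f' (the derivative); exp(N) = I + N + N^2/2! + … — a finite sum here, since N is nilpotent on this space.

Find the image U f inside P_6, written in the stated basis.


the result is g(x) = x^5 + (20/3)x^4 + (160/9)x^3 + (640/27)x^2 + (1993/162)x - 110/243

order-1 term: (20/3)x^4 - 14/3
order-2 term: (160/9)x^3
order-3 term: (640/27)x^2
order-4 term: (1280/81)x
order-5 term: 1024/243
the series for exp((4/3)D) f terminates at order 5
exp((4/3)D) f = x^5 + (20/3)x^4 + (160/9)x^3 + (640/27)x^2 + (1993/162)x - 110/243


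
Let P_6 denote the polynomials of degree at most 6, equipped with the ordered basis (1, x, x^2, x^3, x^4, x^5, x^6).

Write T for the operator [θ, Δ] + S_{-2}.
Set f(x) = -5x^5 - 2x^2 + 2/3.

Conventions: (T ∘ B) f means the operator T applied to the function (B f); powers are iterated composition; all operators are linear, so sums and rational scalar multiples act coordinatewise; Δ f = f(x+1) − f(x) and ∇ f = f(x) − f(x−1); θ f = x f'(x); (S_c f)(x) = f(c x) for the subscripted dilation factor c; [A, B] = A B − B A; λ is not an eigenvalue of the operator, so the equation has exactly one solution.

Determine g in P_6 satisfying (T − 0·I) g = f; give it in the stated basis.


write g with unknown coordinates in the stated basis and equate coefficients in (T − 0·I) g = f
solving from the highest basis element down gives g = (5/32)x^5 + (25/512)x^4 - (425/1024)x^3 + (2077/4096)x^2 - (4577/4096)x + 3623/12288
check: T g = -5x^5 - 2x^2 + 2/3
so T g − 0·g = -5x^5 - 2x^2 + 2/3 = f ✓

the image equals g(x) = (5/32)x^5 + (25/512)x^4 - (425/1024)x^3 + (2077/4096)x^2 - (4577/4096)x + 3623/12288


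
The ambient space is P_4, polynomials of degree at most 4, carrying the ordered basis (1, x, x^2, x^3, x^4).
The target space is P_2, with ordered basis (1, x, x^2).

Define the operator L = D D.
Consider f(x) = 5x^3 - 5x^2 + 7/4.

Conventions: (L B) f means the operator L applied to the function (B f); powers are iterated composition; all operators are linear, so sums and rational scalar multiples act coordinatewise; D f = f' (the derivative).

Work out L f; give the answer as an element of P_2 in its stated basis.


the image equals g(x) = 30x - 10

D f = 15x^2 - 10x
D D f = 30x - 10


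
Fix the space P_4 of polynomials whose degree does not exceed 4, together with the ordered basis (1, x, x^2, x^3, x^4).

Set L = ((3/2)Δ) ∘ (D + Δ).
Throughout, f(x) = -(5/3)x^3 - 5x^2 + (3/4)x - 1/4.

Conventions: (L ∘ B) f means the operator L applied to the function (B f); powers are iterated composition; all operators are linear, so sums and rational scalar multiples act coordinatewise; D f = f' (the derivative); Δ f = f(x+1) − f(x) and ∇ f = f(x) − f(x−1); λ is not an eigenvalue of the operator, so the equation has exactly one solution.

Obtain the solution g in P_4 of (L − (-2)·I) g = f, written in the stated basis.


write g with unknown coordinates in the stated basis and equate coefficients in (L − (-2)·I) g = f
solving from the highest basis element down gives g = -(5/6)x^3 - (5/2)x^2 + (63/8)x + 13
check: L g = -15x - 105/4
so L g − (-2)·g = -(5/3)x^3 - 5x^2 + (3/4)x - 1/4 = f ✓

the result is g(x) = -(5/6)x^3 - (5/2)x^2 + (63/8)x + 13


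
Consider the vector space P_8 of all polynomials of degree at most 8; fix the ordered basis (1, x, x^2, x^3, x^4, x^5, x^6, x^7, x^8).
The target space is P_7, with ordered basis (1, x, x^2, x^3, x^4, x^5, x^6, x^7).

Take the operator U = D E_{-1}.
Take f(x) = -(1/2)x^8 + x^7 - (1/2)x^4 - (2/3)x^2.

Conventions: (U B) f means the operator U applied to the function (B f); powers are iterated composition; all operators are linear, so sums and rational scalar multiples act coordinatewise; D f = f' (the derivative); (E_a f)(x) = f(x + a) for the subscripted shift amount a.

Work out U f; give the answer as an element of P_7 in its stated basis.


E_{-1} f = -(1/2)x^8 + 5x^7 - 21x^6 + 49x^5 - (141/2)x^4 + 65x^3 - (116/3)x^2 + (43/3)x - 8/3
D E_{-1} f = -4x^7 + 35x^6 - 126x^5 + 245x^4 - 282x^3 + 195x^2 - (232/3)x + 43/3

the image equals g(x) = -4x^7 + 35x^6 - 126x^5 + 245x^4 - 282x^3 + 195x^2 - (232/3)x + 43/3


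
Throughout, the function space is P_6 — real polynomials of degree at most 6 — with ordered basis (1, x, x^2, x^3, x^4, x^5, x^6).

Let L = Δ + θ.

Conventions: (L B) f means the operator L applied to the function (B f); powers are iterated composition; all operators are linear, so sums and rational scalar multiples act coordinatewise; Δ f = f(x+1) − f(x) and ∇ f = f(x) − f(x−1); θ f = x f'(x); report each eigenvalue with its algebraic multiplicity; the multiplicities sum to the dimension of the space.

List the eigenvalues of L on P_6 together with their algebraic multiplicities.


image of 1: 0
image of x: x + 1
image of x^2: 2x^2 + 2x + 1
image of x^3: 3x^3 + 3x^2 + 3x + 1
image of x^4: 4x^4 + 4x^3 + 6x^2 + 4x + 1
image of x^5: 5x^5 + 5x^4 + 10x^3 + 10x^2 + 5x + 1
image of x^6: 6x^6 + 6x^5 + 15x^4 + 20x^3 + 15x^2 + 6x + 1
the matrix is upper triangular; its diagonal is (0, 1, 2, 3, 4, 5, 6)
for a triangular matrix the eigenvalues are the diagonal entries, with algebraic multiplicity their repetition count

λ = 0 (multiplicity 1), λ = 1 (multiplicity 1), λ = 2 (multiplicity 1), λ = 3 (multiplicity 1), λ = 4 (multiplicity 1), λ = 5 (multiplicity 1), λ = 6 (multiplicity 1)


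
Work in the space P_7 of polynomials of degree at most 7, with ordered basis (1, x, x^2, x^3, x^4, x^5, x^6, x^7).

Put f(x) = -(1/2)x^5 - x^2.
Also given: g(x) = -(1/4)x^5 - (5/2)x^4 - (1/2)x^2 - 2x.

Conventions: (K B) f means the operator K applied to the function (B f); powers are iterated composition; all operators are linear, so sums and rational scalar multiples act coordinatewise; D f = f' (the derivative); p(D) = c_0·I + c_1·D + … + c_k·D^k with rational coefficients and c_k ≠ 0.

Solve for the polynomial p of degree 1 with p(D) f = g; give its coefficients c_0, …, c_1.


D^0 f = -(1/2)x^5 - x^2
D^1 f = -(5/2)x^4 - 2x
matching coefficients of g against c_0 f + c_1 Df + … from the top degree down determines the c_i
solution: c_0 = 1/2, c_1 = 1

p(D) = (1/2)·I + D, i.e. c_0 = 1/2, c_1 = 1


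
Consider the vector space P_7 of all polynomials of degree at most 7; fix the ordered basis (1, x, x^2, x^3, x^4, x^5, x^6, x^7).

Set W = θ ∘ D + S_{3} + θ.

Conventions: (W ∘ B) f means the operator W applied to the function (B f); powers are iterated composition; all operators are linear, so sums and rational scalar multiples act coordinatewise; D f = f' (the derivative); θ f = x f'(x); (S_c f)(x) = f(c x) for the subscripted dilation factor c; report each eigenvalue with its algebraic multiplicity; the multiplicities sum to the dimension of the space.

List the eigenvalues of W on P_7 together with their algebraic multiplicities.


λ = 1 (multiplicity 1), λ = 4 (multiplicity 1), λ = 11 (multiplicity 1), λ = 30 (multiplicity 1), λ = 85 (multiplicity 1), λ = 248 (multiplicity 1), λ = 735 (multiplicity 1), λ = 2194 (multiplicity 1)

image of 1: 1
image of x: 4x
image of x^2: 11x^2 + 2x
image of x^3: 30x^3 + 6x^2
image of x^4: 85x^4 + 12x^3
image of x^5: 248x^5 + 20x^4
image of x^6: 735x^6 + 30x^5
image of x^7: 2194x^7 + 42x^6
the matrix is upper triangular; its diagonal is (1, 4, 11, 30, 85, 248, 735, 2194)
for a triangular matrix the eigenvalues are the diagonal entries, with algebraic multiplicity their repetition count


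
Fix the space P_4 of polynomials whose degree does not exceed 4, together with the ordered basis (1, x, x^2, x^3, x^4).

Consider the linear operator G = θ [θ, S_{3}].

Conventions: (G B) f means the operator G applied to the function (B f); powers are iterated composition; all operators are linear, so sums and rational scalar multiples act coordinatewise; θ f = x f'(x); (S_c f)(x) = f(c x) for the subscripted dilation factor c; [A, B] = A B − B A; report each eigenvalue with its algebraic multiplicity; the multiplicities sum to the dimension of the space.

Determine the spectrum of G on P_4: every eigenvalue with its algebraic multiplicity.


image of 1: 0
image of x: 0
image of x^2: 0
image of x^3: 0
image of x^4: 0
the matrix is upper triangular; its diagonal is (0, 0, 0, 0, 0)
for a triangular matrix the eigenvalues are the diagonal entries, with algebraic multiplicity their repetition count

λ = 0 (multiplicity 5)


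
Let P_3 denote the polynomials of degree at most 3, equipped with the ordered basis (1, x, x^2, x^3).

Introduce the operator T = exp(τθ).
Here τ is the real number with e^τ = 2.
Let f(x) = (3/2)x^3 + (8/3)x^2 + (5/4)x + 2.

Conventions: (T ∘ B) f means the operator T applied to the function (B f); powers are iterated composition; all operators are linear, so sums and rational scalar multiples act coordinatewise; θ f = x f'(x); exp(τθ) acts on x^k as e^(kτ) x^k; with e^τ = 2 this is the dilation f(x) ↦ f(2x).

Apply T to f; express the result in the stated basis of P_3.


g(x) = 12x^3 + (32/3)x^2 + (5/2)x + 2

exp(τθ) x^k = e^(kτ) x^k; with e^τ = 2 this sends x^k to 2^k x^k
x ↦ 2 x
x^2 ↦ 4 x^2
x^3 ↦ 8 x^3
applying this coordinatewise to f: exp(τθ) f = 12x^3 + (32/3)x^2 + (5/2)x + 2


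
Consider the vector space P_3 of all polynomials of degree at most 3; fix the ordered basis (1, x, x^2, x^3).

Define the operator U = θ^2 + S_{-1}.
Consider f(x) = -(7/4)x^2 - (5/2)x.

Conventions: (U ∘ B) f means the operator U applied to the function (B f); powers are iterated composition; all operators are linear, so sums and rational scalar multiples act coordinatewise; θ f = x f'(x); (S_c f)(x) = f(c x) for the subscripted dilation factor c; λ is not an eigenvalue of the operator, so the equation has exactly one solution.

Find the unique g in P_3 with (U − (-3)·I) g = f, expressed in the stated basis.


g(x) = -(7/32)x^2 - (5/6)x

write g with unknown coordinates in the stated basis and equate coefficients in (U − (-3)·I) g = f
solving from the highest basis element down gives g = -(7/32)x^2 - (5/6)x
check: U g = -(35/32)x^2
so U g − (-3)·g = -(7/4)x^2 - (5/2)x = f ✓


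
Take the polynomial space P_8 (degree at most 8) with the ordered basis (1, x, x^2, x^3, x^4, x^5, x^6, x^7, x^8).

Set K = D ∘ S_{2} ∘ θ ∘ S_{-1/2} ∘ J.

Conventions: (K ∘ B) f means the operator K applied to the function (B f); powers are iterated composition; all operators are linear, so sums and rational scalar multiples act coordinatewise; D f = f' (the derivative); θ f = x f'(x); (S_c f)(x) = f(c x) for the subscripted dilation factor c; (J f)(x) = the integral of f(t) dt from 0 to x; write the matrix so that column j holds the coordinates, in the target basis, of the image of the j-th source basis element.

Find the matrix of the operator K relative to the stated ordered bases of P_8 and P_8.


the matrix is [[-1, 0, 0, 0, 0, 0, 0, 0, 0]; [0, 2, 0, 0, 0, 0, 0, 0, 0]; [0, 0, -3, 0, 0, 0, 0, 0, 0]; [0, 0, 0, 4, 0, 0, 0, 0, 0]; [0, 0, 0, 0, -5, 0, 0, 0, 0]; [0, 0, 0, 0, 0, 6, 0, 0, 0]; [0, 0, 0, 0, 0, 0, -7, 0, 0]; [0, 0, 0, 0, 0, 0, 0, 8, 0]; [0, 0, 0, 0, 0, 0, 0, 0, -9]] (rows listed top to bottom)

image of 1: -1
image of x: 2x
image of x^2: -3x^2
image of x^3: 4x^3
image of x^4: -5x^4
image of x^5: 6x^5
image of x^6: -7x^6
image of x^7: 8x^7
image of x^8: -9x^8
each image's coordinates form column j of the matrix


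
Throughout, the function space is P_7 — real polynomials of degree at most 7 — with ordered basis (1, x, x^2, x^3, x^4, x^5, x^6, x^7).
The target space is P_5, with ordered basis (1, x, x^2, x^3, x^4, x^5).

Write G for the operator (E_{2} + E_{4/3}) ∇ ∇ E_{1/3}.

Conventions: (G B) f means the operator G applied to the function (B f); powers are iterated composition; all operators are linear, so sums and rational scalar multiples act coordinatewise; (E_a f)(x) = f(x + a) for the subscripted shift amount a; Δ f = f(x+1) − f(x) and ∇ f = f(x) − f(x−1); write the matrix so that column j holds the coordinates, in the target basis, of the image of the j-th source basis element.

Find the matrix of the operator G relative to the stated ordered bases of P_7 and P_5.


image of 1: 0
image of x: 0
image of x^2: 4
image of x^3: 12x + 12
image of x^4: 24x^2 + 48x + 92/3
image of x^5: 40x^3 + 120x^2 + (460/3)x + 220/3
image of x^6: 60x^4 + 240x^3 + 460x^2 + 440x + 4628/27
image of x^7: 84x^5 + 420x^4 + (3220/3)x^3 + 1540x^2 + (32396/27)x + 10724/27
each image's coordinates form column j of the matrix

the matrix is [[0, 0, 4, 12, 92/3, 220/3, 4628/27, 10724/27]; [0, 0, 0, 12, 48, 460/3, 440, 32396/27]; [0, 0, 0, 0, 24, 120, 460, 1540]; [0, 0, 0, 0, 0, 40, 240, 3220/3]; [0, 0, 0, 0, 0, 0, 60, 420]; [0, 0, 0, 0, 0, 0, 0, 84]] (rows listed top to bottom)


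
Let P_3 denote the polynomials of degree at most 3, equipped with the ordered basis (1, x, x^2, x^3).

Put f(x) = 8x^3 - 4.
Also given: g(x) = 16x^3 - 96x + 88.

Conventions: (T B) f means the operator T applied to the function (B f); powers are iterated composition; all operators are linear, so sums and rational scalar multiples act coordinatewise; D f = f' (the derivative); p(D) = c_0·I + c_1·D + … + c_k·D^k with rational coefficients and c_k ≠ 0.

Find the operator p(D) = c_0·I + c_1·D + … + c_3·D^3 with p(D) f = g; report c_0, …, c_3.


D^0 f = 8x^3 - 4
D^1 f = 24x^2
D^2 f = 48x
D^3 f = 48
matching coefficients of g against c_0 f + c_1 Df + … from the top degree down determines the c_i
solution: c_0 = 2, c_1 = 0, c_2 = -2, c_3 = 2

c_0 = 2, c_1 = 0, c_2 = -2, c_3 = 2


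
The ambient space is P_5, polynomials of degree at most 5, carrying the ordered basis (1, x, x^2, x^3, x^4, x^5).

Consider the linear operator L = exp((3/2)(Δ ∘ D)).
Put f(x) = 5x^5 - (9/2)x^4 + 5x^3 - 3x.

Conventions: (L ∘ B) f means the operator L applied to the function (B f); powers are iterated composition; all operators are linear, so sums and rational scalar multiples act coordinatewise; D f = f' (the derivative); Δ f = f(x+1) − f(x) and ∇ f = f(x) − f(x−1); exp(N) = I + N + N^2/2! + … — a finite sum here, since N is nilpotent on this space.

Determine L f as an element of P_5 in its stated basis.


g(x) = 5x^5 - (9/2)x^4 + 155x^3 + 144x^2 + 786x + 1173/2

order-1 term: 150x^3 + 144x^2 + 114x + 33
order-2 term: 675x + 1107/2
the series for exp((3/2)(Δ ∘ D)) f terminates at order 2
exp((3/2)(Δ ∘ D)) f = 5x^5 - (9/2)x^4 + 155x^3 + 144x^2 + 786x + 1173/2


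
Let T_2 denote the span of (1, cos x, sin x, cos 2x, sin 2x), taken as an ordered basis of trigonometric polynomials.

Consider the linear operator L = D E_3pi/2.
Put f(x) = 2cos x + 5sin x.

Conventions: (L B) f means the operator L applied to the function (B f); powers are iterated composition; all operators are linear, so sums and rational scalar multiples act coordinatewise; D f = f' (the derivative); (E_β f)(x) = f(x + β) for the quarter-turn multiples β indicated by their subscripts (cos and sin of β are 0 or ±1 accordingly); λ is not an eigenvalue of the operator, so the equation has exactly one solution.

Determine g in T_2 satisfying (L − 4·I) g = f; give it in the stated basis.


write g with unknown coordinates in the stated basis and equate coefficients in (L − 4·I) g = f
solving from the highest basis element down gives g = -(2/3)cos x - (5/3)sin x
check: L g = -(2/3)cos x - (5/3)sin x
so L g − 4·g = 2cos x + 5sin x = f ✓

the image equals g(x) = -(2/3)cos x - (5/3)sin x


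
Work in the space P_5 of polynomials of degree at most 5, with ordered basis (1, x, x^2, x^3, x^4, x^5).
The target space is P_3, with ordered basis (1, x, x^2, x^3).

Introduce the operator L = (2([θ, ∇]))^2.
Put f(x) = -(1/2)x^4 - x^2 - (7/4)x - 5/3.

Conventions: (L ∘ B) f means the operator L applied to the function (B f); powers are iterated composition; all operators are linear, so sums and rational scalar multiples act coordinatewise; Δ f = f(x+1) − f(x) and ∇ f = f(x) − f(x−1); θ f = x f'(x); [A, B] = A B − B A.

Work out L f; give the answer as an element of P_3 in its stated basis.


the image equals g(x) = -24x^2 + 96x - 104

∇ f = -2x^3 + 3x^2 - 4x - 1/4
θ ∇ f = -6x^3 + 6x^2 - 4x
θ f = -2x^4 - 2x^2 - (7/4)x
∇ θ f = -8x^3 + 12x^2 - 12x + 9/4
[θ, ∇] f = 2x^3 - 6x^2 + 8x - 9/4
(2([θ, ∇])) f = 4x^3 - 12x^2 + 16x - 9/2
∇ (2([θ, ∇])) f = 12x^2 - 36x + 32
θ ∇ (2([θ, ∇])) f = 24x^2 - 36x
θ (2([θ, ∇])) f = 12x^3 - 24x^2 + 16x
∇ θ (2([θ, ∇])) f = 36x^2 - 84x + 52
[θ, ∇] (2([θ, ∇])) f = -12x^2 + 48x - 52
(2([θ, ∇])) (2([θ, ∇])) f = -24x^2 + 96x - 104


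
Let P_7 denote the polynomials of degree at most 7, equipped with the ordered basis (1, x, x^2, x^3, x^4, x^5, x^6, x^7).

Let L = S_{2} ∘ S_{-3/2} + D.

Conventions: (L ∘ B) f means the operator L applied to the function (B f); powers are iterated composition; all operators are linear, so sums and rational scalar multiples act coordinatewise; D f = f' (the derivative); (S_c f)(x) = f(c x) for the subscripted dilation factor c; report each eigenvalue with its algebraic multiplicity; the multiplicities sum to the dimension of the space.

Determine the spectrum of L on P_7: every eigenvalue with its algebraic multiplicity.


λ = -2187 (multiplicity 1), λ = -243 (multiplicity 1), λ = -27 (multiplicity 1), λ = -3 (multiplicity 1), λ = 1 (multiplicity 1), λ = 9 (multiplicity 1), λ = 81 (multiplicity 1), λ = 729 (multiplicity 1)

image of 1: 1
image of x: -3x + 1
image of x^2: 9x^2 + 2x
image of x^3: -27x^3 + 3x^2
image of x^4: 81x^4 + 4x^3
image of x^5: -243x^5 + 5x^4
image of x^6: 729x^6 + 6x^5
image of x^7: -2187x^7 + 7x^6
the matrix is upper triangular; its diagonal is (1, -3, 9, -27, 81, -243, 729, -2187)
for a triangular matrix the eigenvalues are the diagonal entries, with algebraic multiplicity their repetition count


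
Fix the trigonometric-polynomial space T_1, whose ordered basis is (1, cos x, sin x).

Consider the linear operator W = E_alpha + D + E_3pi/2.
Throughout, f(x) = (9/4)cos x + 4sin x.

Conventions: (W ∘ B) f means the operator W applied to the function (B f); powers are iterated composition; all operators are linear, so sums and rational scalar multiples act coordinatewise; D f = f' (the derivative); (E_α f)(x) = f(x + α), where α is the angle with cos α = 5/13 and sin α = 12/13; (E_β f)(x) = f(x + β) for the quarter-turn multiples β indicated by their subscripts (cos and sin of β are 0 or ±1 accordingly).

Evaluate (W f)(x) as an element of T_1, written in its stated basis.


E_alpha f = (237/52)cos x - (7/13)sin x
D f = 4cos x - (9/4)sin x
E_3pi/2 f = -4cos x + (9/4)sin x
(E_alpha + D + E_3pi/2) f = (237/52)cos x - (7/13)sin x

the result is g(x) = (237/52)cos x - (7/13)sin x


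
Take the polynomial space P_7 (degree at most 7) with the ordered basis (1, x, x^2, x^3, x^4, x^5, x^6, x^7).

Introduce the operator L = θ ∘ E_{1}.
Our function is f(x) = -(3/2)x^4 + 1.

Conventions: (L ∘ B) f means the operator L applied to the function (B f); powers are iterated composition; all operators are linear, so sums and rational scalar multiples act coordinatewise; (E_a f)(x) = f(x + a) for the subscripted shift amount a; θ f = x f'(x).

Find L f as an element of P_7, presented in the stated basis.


the image equals g(x) = -6x^4 - 18x^3 - 18x^2 - 6x

E_{1} f = -(3/2)x^4 - 6x^3 - 9x^2 - 6x - 1/2
θ E_{1} f = -6x^4 - 18x^3 - 18x^2 - 6x


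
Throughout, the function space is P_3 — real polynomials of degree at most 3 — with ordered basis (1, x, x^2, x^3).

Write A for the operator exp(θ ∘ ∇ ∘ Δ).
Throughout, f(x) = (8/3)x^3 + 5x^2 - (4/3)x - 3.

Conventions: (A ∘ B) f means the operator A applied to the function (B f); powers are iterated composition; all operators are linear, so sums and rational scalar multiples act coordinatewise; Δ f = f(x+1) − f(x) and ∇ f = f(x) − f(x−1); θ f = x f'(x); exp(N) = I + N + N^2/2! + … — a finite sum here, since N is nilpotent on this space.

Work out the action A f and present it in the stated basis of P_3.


order-1 term: 16x
the series for exp(θ ∘ ∇ ∘ Δ) f terminates at order 1
exp(θ ∘ ∇ ∘ Δ) f = (8/3)x^3 + 5x^2 + (44/3)x - 3

the image equals g(x) = (8/3)x^3 + 5x^2 + (44/3)x - 3


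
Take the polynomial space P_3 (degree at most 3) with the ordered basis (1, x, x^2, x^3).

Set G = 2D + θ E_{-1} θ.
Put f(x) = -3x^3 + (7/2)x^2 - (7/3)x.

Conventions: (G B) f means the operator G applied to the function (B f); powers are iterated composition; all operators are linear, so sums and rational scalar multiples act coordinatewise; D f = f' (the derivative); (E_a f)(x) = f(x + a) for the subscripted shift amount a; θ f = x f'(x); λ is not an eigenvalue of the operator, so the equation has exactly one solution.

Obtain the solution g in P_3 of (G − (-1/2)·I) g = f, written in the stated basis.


write g with unknown coordinates in the stated basis and equate coefficients in (G − (-1/2)·I) g = f
solving from the highest basis element down gives g = -(6/19)x^3 - (11/171)x^2 + (58/171)x - 232/171
check: G g = -(54/19)x^3 + (604/171)x^2 - (428/171)x + 116/171
so G g − (-1/2)·g = -3x^3 + (7/2)x^2 - (7/3)x = f ✓

g(x) = -(6/19)x^3 - (11/171)x^2 + (58/171)x - 232/171


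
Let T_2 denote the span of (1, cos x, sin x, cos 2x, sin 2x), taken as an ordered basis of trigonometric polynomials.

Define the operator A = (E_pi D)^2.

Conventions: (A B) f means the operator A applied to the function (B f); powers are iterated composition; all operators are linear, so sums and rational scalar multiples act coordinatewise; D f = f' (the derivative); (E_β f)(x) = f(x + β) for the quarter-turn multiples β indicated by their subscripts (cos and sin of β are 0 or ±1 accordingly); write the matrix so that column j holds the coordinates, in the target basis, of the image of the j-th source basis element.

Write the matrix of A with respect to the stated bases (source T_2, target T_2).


the matrix is [[0, 0, 0, 0, 0]; [0, -1, 0, 0, 0]; [0, 0, -1, 0, 0]; [0, 0, 0, -4, 0]; [0, 0, 0, 0, -4]] (rows listed top to bottom)

image of 1: 0
image of cos x: -cos x
image of sin x: -sin x
image of cos 2x: -4cos 2x
image of sin 2x: -4sin 2x
each image's coordinates form column j of the matrix


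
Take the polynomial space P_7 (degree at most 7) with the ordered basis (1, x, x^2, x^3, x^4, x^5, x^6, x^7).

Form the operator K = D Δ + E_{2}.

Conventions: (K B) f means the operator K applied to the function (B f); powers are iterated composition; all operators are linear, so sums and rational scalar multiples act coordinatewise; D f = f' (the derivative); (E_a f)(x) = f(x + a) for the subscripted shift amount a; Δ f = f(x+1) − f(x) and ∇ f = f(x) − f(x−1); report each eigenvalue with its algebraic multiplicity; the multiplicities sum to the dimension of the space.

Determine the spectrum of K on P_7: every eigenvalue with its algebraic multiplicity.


λ = 1 (multiplicity 8)

image of 1: 1
image of x: x + 2
image of x^2: x^2 + 4x + 6
image of x^3: x^3 + 6x^2 + 18x + 11
image of x^4: x^4 + 8x^3 + 36x^2 + 44x + 20
image of x^5: x^5 + 10x^4 + 60x^3 + 110x^2 + 100x + 37
image of x^6: x^6 + 12x^5 + 90x^4 + 220x^3 + 300x^2 + 222x + 70
image of x^7: x^7 + 14x^6 + 126x^5 + 385x^4 + 700x^3 + 777x^2 + 490x + 135
the matrix is upper triangular; its diagonal is (1, 1, 1, 1, 1, 1, 1, 1)
for a triangular matrix the eigenvalues are the diagonal entries, with algebraic multiplicity their repetition count


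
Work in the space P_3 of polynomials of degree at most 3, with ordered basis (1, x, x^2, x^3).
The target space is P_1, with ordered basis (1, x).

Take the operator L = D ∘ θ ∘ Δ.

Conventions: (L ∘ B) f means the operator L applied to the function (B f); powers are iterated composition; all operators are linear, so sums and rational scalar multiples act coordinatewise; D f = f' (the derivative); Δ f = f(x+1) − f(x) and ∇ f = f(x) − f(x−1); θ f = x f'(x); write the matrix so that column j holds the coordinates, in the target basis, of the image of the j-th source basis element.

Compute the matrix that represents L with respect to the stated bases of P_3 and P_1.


the matrix is [[0, 0, 2, 3]; [0, 0, 0, 12]] (rows listed top to bottom)

image of 1: 0
image of x: 0
image of x^2: 2
image of x^3: 12x + 3
each image's coordinates form column j of the matrix


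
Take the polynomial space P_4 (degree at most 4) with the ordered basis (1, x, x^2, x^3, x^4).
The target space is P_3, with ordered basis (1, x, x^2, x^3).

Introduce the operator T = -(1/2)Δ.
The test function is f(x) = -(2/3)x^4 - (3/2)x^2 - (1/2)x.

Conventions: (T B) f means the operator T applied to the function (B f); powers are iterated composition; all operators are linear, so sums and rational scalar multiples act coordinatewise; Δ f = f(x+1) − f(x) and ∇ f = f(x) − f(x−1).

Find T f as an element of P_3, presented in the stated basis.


the image equals g(x) = (4/3)x^3 + 2x^2 + (17/6)x + 4/3

Δ f = -(8/3)x^3 - 4x^2 - (17/3)x - 8/3
(-(1/2)Δ) f = (4/3)x^3 + 2x^2 + (17/6)x + 4/3


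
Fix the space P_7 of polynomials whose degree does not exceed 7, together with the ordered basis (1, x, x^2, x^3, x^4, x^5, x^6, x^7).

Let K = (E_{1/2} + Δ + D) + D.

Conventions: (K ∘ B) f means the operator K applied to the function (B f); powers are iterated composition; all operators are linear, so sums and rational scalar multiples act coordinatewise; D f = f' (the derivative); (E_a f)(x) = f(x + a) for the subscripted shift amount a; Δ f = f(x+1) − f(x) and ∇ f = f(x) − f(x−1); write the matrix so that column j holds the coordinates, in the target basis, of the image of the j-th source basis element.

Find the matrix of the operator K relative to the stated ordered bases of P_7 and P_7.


image of 1: 1
image of x: x + 7/2
image of x^2: x^2 + 7x + 5/4
image of x^3: x^3 + (21/2)x^2 + (15/4)x + 9/8
image of x^4: x^4 + 14x^3 + (15/2)x^2 + (9/2)x + 17/16
image of x^5: x^5 + (35/2)x^4 + (25/2)x^3 + (45/4)x^2 + (85/16)x + 33/32
image of x^6: x^6 + 21x^5 + (75/4)x^4 + (45/2)x^3 + (255/16)x^2 + (99/16)x + 65/64
image of x^7: x^7 + (49/2)x^6 + (105/4)x^5 + (315/8)x^4 + (595/16)x^3 + (693/32)x^2 + (455/64)x + 129/128
each image's coordinates form column j of the matrix

the matrix is [[1, 7/2, 5/4, 9/8, 17/16, 33/32, 65/64, 129/128]; [0, 1, 7, 15/4, 9/2, 85/16, 99/16, 455/64]; [0, 0, 1, 21/2, 15/2, 45/4, 255/16, 693/32]; [0, 0, 0, 1, 14, 25/2, 45/2, 595/16]; [0, 0, 0, 0, 1, 35/2, 75/4, 315/8]; [0, 0, 0, 0, 0, 1, 21, 105/4]; [0, 0, 0, 0, 0, 0, 1, 49/2]; [0, 0, 0, 0, 0, 0, 0, 1]] (rows listed top to bottom)


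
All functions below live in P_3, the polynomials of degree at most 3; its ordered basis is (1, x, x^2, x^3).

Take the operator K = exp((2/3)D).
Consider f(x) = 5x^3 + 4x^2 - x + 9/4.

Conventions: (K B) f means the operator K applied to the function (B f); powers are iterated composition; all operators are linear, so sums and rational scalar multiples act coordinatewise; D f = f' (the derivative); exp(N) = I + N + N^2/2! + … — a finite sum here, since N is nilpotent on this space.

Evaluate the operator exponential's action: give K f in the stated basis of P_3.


the result is g(x) = 5x^3 + 14x^2 + 11x + 523/108

order-1 term: 10x^2 + (16/3)x - 2/3
order-2 term: (20/3)x + 16/9
order-3 term: 40/27
the series for exp((2/3)D) f terminates at order 3
exp((2/3)D) f = 5x^3 + 14x^2 + 11x + 523/108


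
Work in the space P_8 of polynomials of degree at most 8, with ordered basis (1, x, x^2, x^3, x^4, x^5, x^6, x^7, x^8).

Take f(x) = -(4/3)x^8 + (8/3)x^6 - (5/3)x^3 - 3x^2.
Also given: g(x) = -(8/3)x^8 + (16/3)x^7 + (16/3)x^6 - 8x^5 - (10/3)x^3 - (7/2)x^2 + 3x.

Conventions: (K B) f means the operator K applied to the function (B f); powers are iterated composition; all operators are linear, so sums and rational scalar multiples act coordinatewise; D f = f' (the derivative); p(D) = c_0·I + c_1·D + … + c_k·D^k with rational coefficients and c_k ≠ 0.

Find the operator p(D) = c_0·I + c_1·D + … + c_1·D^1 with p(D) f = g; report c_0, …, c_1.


D^0 f = -(4/3)x^8 + (8/3)x^6 - (5/3)x^3 - 3x^2
D^1 f = -(32/3)x^7 + 16x^5 - 5x^2 - 6x
matching coefficients of g against c_0 f + c_1 Df + … from the top degree down determines the c_i
solution: c_0 = 2, c_1 = -1/2

p(D) = 2·I − (1/2)·D, i.e. c_0 = 2, c_1 = -1/2


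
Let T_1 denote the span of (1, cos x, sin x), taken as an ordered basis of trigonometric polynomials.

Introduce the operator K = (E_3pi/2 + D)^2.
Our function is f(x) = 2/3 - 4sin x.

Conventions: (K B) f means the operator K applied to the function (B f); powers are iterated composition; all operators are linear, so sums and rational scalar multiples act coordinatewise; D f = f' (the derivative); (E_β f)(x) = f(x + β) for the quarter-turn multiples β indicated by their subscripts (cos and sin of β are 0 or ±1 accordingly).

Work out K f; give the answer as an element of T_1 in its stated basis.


E_3pi/2 f = 2/3 + 4cos x
D f = -4cos x
(E_3pi/2 + D) f = 2/3
E_3pi/2 (E_3pi/2 + D) f = 2/3
D (E_3pi/2 + D) f = 0
(E_3pi/2 + D) (E_3pi/2 + D) f = 2/3

the image equals g(x) = 2/3


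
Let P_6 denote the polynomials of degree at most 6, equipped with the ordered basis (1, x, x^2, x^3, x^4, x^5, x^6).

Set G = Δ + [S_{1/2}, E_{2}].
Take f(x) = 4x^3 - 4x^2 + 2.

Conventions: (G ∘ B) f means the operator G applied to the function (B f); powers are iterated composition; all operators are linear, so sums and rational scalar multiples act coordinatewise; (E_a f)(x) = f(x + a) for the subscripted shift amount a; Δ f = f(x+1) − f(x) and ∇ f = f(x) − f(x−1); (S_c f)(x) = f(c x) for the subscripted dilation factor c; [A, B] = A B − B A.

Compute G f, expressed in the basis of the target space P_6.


the image equals g(x) = 15x^2 + 18x + 16

Δ f = 12x^2 + 4x
E_{2} f = 4x^3 + 20x^2 + 32x + 18
S_{1/2} E_{2} f = (1/2)x^3 + 5x^2 + 16x + 18
S_{1/2} f = (1/2)x^3 - x^2 + 2
E_{2} S_{1/2} f = (1/2)x^3 + 2x^2 + 2x + 2
[S_{1/2}, E_{2}] f = 3x^2 + 14x + 16
(Δ + [S_{1/2}, E_{2}]) f = 15x^2 + 18x + 16


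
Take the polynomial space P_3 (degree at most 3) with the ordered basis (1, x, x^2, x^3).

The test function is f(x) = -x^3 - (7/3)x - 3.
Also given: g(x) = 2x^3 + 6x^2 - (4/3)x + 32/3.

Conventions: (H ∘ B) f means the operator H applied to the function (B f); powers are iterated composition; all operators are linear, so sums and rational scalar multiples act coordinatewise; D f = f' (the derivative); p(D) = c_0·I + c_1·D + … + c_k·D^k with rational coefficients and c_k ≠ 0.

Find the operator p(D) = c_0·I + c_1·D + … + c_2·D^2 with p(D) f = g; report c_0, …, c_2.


c_0 = -2, c_1 = -2, c_2 = 1

D^0 f = -x^3 - (7/3)x - 3
D^1 f = -3x^2 - 7/3
D^2 f = -6x
matching coefficients of g against c_0 f + c_1 Df + … from the top degree down determines the c_i
solution: c_0 = -2, c_1 = -2, c_2 = 1


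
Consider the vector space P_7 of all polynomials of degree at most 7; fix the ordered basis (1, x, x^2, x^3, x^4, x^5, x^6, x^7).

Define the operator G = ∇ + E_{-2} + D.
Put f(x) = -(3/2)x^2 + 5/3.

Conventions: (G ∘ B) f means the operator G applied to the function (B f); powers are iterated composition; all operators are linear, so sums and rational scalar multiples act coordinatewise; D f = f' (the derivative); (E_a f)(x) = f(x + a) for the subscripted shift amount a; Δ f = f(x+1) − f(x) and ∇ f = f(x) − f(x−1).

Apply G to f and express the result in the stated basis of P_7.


the result is g(x) = -(3/2)x^2 - 17/6

∇ f = -3x + 3/2
E_{-2} f = -(3/2)x^2 + 6x - 13/3
D f = -3x
(∇ + E_{-2} + D) f = -(3/2)x^2 - 17/6


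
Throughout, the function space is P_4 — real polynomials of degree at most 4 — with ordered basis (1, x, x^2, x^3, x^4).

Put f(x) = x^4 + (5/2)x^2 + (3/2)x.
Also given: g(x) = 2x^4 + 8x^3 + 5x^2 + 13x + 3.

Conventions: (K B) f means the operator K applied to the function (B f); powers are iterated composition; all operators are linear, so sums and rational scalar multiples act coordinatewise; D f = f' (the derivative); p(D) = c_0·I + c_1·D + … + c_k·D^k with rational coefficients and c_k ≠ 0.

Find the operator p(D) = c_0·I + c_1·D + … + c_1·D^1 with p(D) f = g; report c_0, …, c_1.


D^0 f = x^4 + (5/2)x^2 + (3/2)x
D^1 f = 4x^3 + 5x + 3/2
matching coefficients of g against c_0 f + c_1 Df + … from the top degree down determines the c_i
solution: c_0 = 2, c_1 = 2

c_0 = 2, c_1 = 2


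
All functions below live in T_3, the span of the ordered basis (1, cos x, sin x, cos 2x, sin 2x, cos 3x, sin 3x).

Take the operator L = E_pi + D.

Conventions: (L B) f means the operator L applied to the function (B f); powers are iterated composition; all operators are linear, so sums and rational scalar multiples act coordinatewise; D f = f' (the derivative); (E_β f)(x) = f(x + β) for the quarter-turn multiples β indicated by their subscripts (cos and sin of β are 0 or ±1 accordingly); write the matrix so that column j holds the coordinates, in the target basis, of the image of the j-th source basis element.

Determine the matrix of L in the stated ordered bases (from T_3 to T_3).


image of 1: 1
image of cos x: -cos x - sin x
image of sin x: cos x - sin x
image of cos 2x: cos 2x - 2sin 2x
image of sin 2x: 2cos 2x + sin 2x
image of cos 3x: -cos 3x - 3sin 3x
image of sin 3x: 3cos 3x - sin 3x
each image's coordinates form column j of the matrix

the matrix is [[1, 0, 0, 0, 0, 0, 0]; [0, -1, 1, 0, 0, 0, 0]; [0, -1, -1, 0, 0, 0, 0]; [0, 0, 0, 1, 2, 0, 0]; [0, 0, 0, -2, 1, 0, 0]; [0, 0, 0, 0, 0, -1, 3]; [0, 0, 0, 0, 0, -3, -1]] (rows listed top to bottom)


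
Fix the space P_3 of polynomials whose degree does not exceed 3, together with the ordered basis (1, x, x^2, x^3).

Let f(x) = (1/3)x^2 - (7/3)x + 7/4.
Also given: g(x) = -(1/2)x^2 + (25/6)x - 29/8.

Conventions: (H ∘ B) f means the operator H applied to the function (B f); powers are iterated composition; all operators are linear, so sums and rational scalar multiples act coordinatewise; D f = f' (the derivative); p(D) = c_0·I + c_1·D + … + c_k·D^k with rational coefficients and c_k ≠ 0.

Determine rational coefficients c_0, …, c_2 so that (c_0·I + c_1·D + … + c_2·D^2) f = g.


D^0 f = (1/3)x^2 - (7/3)x + 7/4
D^1 f = (2/3)x - 7/3
D^2 f = 2/3
matching coefficients of g against c_0 f + c_1 Df + … from the top degree down determines the c_i
solution: c_0 = -3/2, c_1 = 1, c_2 = 2

p(D) = -(3/2)·I + D + 2·D^2, i.e. c_0 = -3/2, c_1 = 1, c_2 = 2
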